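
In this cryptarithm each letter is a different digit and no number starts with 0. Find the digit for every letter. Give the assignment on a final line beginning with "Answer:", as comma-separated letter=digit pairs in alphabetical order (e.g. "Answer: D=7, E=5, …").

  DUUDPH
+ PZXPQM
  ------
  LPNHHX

Step 1. [col 1: H + M ≡ X (mod 10)] no forcing yet in column 1 (carry-in 0); M=8 is free and consistent — try it, so M=8.
Step 2. [col 1: H + M ≡ X (mod 10)] no forcing yet in column 1 (carry-in 0); H=4 is free and consistent — try it, so H=4.
Step 3. [col 1: H + M ≡ X (mod 10)] column 1: given H=4, M=8, carry-in 0, and digits 4,8 already taken and all letters distinct, H+M≡X (mod 10) forces X=2, so X=2.
Step 4. [col 2: P + Q ≡ H (mod 10)] P=3 is one option consistent with column 2 (P + Q ≡ H (mod 10), carry-in 1) — take it ⇒ P=3.
Step 5. [col 2: P + Q ≡ H (mod 10)] from column 2 (P=3, H=4, carry-in 1, digits 2,3,4,8 already taken and all letters distinct): Q must equal 0, so Q=0.
Step 6. [col 3: D + P ≡ H (mod 10)] from column 3 (P=3, H=4, carry-in 0, digits 0,2,3,4,8 already taken and all letters distinct): D must equal 1, so D=1.
Step 7. [col 4: U + X ≡ N (mod 10)] several values work for U in column 4 (U + X ≡ N (mod 10), carry-in 0); try U=7, so U=7.
Step 8. [col 4: U + X ≡ N (mod 10)] column 4 reads U+X+carry(0)=N with U=7, X=2; with digits 0,1,2,3,4,7,8 already taken and all letters distinct, the only value for N is 9. So N=9.
Step 9. [col 5: U + Z ≡ P (mod 10)] in column 5 we have U+Z≡P with carry-in 0; given U=7, P=3 and digits 0,1,2,3,4,7,8,9 already taken and all letters distinct, that pins Z to 6, so Z=6.
Step 10. [col 6: D + P ≡ L (mod 10)] column 6 reads D+P+carry(1)=L with D=1, P=3; with digits 0,1,2,3,4,6,7,8,9 already taken and all letters distinct, the only value for L is 5, so L=5.

Answer: D=1, H=4, L=5, M=8, N=9, P=3, Q=0, U=7, X=2, Z=6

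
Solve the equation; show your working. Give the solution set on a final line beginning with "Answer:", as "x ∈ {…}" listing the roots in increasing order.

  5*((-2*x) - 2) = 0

Step 1. [5*((-2*x) - 2) = 0] divide by the outer 5 ⇒ div: (-2*x) - 2 = 0.
Step 2. [(-2*x) - 2 = 0] add 2: x sits inside (… - 2) ⇒ sub: -2*x = 2.
Step 3. [-2*x = 2] -2·(inner) — divide through by -2, so div: x = -1.

Answer: x ∈ {-1}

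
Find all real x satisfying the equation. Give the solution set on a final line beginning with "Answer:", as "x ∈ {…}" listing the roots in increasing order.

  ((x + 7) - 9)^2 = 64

Step 1. [((x + 7) - 9)^2 = 64] 64 ≥ 0, LHS is (·)² — take ±√ ⇒ sqrt: (x + 7) - 9 = 8 or -8.
Step 2. [(x + 7) - 9 = 8 or -8] peel the -9: add 9 from each side. So sub: x + 7 = 17 or 1.
Step 3. [x + 7 = 17 or 1] +7 is outermost — subtract 7 both sides ⇒ sub: x = 10 or -6.

Answer: x ∈ {-6, 10}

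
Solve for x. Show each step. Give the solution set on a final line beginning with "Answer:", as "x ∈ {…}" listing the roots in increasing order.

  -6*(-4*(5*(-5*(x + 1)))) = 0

Step 1. [-6*(-4*(5*(-5*(x + 1)))) = 0] divide by the outer -6 ⇒ div: -4*(5*(-5*(x + 1))) = 0.
Step 2. [-4*(5*(-5*(x + 1))) = 0] -4·(inner) — divide through by -4 ⇒ div: 5*(-5*(x + 1)) = 0.
Step 3. [5*(-5*(x + 1)) = 0] 5·(inner) — divide through by 5 ⇒ div: -5*(x + 1) = 0.
Step 4. [-5*(x + 1) = 0] -5·(inner) — divide through by -5. So div: x + 1 = 0.
Step 5. [x + 1 = 0] peel the +1: subtract 1 from each side. So sub: x = -1.

Answer: x ∈ {-1}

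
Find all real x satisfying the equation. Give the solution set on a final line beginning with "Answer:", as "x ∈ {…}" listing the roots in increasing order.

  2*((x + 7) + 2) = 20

Step 1. [2*((x + 7) + 2) = 20] divide by the outer 2 ⇒ div: (x + 7) + 2 = 10.
Step 2. [(x + 7) + 2 = 10] 2 comes off first (subtract 2), so sub: x + 7 = 8.
Step 3. [x + 7 = 8] +7 is outermost — subtract 7 both sides, so sub: x = 1.

Answer: x ∈ {1}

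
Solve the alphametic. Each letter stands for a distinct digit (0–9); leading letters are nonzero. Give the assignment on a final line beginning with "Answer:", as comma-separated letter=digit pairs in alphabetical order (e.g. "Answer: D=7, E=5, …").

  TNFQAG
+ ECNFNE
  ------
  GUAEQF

Step 1. [col 1: G + E ≡ F (mod 10)] several values work for F in column 1 (G + E ≡ F (mod 10), carry-in 0); try F=7, so F=7.
Step 2. [col 1: G + E ≡ F (mod 10)] several values work for G in column 1 (G + E ≡ F (mod 10), carry-in 0); try G=5 ⇒ G=5.
Step 3. [col 1: G + E ≡ F (mod 10)] column 1: given G=5, F=7, carry-in 0, and digits 5,7 already taken and all letters distinct, G+E≡F (mod 10) forces E=2, so E=2.
Step 4. [col 2: A + N ≡ Q (mod 10)] Q=4 is one option consistent with column 2 (A + N ≡ Q (mod 10), carry-in 0) — take it. So Q=4.
Step 5. [col 2: A + N ≡ Q (mod 10)] no forcing yet in column 2 (carry-in 0); N=8 is free and consistent — try it. So N=8.
Step 6. [col 2: A + N ≡ Q (mod 10)] in column 2 we have A+N≡Q with carry-in 0; given N=8, Q=4 and digits 2,4,5,7,8 already taken and all letters distinct, that pins A to 6. So A=6.
Step 7. [col 5: N + C ≡ U (mod 10)] no forcing yet in column 5 (carry-in 1); C=0 is free and consistent — try it ⇒ C=0.
Step 8. [col 5: N + C ≡ U (mod 10)] from column 5 (N=8, C=0, carry-in 1, digits 0,2,4,5,6,7,8 already taken and all letters distinct): U must equal 9, so U=9.
Step 9. [col 6: T + E ≡ G (mod 10)] in column 6 we have T+E≡G with carry-in 0; given E=2, G=5 and digits 0,2,4,5,6,7,8,9 already taken and all letters distinct, that pins T to 3, so T=3.

Answer: A=6, C=0, E=2, F=7, G=5, N=8, Q=4, T=3, U=9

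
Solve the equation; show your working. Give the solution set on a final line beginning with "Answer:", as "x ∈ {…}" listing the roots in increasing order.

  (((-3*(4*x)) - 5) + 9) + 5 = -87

Step 1. [(((-3*(4*x)) - 5) + 9) + 5 = -87] the outer +5 inverts by subtracting 5 ⇒ sub: ((-3*(4*x)) - 5) + 9 = -92.
Step 2. [((-3*(4*x)) - 5) + 9 = -92] peel the +9: subtract 9 from each side ⇒ sub: (-3*(4*x)) - 5 = -101.
Step 3. [(-3*(4*x)) - 5 = -101] -5 is outermost — add 5 both sides, so sub: -3*(4*x) = -96.
Step 4. [-3*(4*x) = -96] leading coefficient -3: divide by -3, so div: 4*x = 32.
Step 5. [4*x = 32] divide by the outer 4. So div: x = 8.

Answer: x ∈ {8}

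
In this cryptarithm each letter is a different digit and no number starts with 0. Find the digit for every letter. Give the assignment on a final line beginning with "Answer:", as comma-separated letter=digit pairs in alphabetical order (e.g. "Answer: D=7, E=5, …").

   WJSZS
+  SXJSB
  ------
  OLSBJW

Step 1. [O] O is the leading digit of a 6-digit sum of two 5-digit numbers; the final carry is exactly 1 ⇒ O=1.
Step 2. [col 1: S + B ≡ W (mod 10)] column 1 (S + B ≡ W (mod 10), carry-in 0) doesn't pin W yet; pick W=8 and continue, so W=8.
Step 3. [col 1: S + B ≡ W (mod 10)] several values work for S in column 1 (S + B ≡ W (mod 10), carry-in 0); try S=6. So S=6.
Step 4. [col 1: S + B ≡ W (mod 10)] column 1 reads S+B+carry(0)=W with S=6, W=8; with digits 1,6,8 already taken and all letters distinct, the only value for B is 2 ⇒ B=2.
Step 5. [col 2: Z + S ≡ J (mod 10)] Z=9 is one option consistent with column 2 (Z + S ≡ J (mod 10), carry-in 0) — take it, so Z=9.
Step 6. [col 2: Z + S ≡ J (mod 10)] from column 2 (Z=9, S=6, carry-in 0, digits 1,2,6,8,9 already taken and all letters distinct): J must equal 5, so J=5.
Step 7. [col 4: J + X ≡ S (mod 10)] column 4: given J=5, S=6, carry-in 1, and digits 1,2,5,6,8,9 already taken and all letters distinct, J+X≡S (mod 10) forces X=0 ⇒ X=0.
Step 8. [col 5: W + S ≡ L (mod 10)] from column 5 (W=8, S=6, carry-in 0, digits 0,1,2,5,6,8,9 already taken and all letters distinct): L must equal 4 ⇒ L=4.

Answer: B=2, J=5, L=4, O=1, S=6, W=8, X=0, Z=9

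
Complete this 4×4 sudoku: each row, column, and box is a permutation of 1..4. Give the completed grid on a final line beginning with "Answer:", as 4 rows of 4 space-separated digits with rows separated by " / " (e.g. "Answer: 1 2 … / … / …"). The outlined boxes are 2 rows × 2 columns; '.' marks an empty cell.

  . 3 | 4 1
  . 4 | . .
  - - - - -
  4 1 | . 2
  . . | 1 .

Step 1. [r2c4∈{3}] r2c4 is down to just 3. So r2c4=3.
Step 2. [r1c1∈{2}] nothing but 2 survives at r1c1. So r1c1=2.
Step 3. [r4c4∈{4}] r4c4 is down to just 4, so r4c4=4.
Step 4. [r2c1∈{1}] r2c1's peers cover all but 1. So r2c1=1.
Step 5. [r4c1∈{3}] only 3 remains possible at r4c1. So r4c1=3.
Step 6. [r4c2∈{2}] nothing but 2 survives at r4c2. So r4c2=2.
Step 7. [r2c3∈{2}] r2c3 has the single candidate 2. So r2c3=2.
Step 8. [r3c3∈{3}] r3c3's peers cover all but 3 ⇒ r3c3=3.

Answer: 2 3 4 1 / 1 4 2 3 / 4 1 3 2 / 3 2 1 4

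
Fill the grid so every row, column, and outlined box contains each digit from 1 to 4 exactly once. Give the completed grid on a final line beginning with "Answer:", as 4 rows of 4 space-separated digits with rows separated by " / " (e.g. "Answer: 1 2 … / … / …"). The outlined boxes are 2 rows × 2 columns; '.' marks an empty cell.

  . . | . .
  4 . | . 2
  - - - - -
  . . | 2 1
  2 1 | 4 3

Step 1. [r2c2∈{3}] nothing but 3 survives at r2c2 ⇒ r2c2=3.
Step 2. [r2c3∈{1}] r2c3 is down to just 1, so r2c3=1.
Step 3. [r3c1∈{3}] r3c1's peers cover all but 3, so r3c1=3.
Step 4. [r1c4∈{4}] only 4 remains possible at r1c4, so r1c4=4.
Step 5. [r3c2∈{4}] only 4 remains possible at r3c2 ⇒ r3c2=4.
Step 6. [r1c2∈{2}] r1c2 is down to just 2. So r1c2=2.
Step 7. [r1c1∈{1}] r1c1 has the single candidate 1, so r1c1=1.
Step 8. [r1c3∈{3}] only 3 remains possible at r1c3 ⇒ r1c3=3.

Answer: 1 2 3 4 / 4 3 1 2 / 3 4 2 1 / 2 1 4 3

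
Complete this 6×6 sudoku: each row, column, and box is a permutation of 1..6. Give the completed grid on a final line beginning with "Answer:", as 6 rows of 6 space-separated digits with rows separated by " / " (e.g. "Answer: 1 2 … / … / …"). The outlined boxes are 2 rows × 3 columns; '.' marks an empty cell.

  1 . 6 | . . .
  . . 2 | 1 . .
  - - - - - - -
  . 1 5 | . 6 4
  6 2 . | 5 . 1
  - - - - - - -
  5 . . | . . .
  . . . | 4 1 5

Step 1. [r6c3∈{3}] nothing but 3 survives at r6c3. So r6c3=3.
Step 2. [r2c1∈{3,4}] col 1 places 4 nowhere but r2c1. So r2c1=4.
Step 3. [r4c5∈{3}] r4c5's peers cover all but 3 ⇒ r4c5=3.
Step 4. [r5c4∈{2,3,6}] 6 has one home in col 4: r5c4, so r5c4=6.
Step 5. [r1c4∈{2,3}] col 4 places 3 nowhere but r1c4, so r1c4=3.
Step 6. [r5c5∈{2}] r5c5 has the single candidate 2 ⇒ r5c5=2.
Step 7. [r1c2∈{5}] r1c2's peers cover all but 5 ⇒ r1c2=5.
Step 8. [r4c3∈{4}] r4c3 has the single candidate 4 ⇒ r4c3=4.
Step 9. [r2c2∈{3}] r2c2 is down to just 3, so r2c2=3.
Step 10. [r5c6∈{3}] only 3 remains possible at r5c6 ⇒ r5c6=3.
Step 11. [r5c3∈{1}] only 1 remains possible at r5c3, so r5c3=1.
Step 12. [r2c5∈{5}] only 5 remains possible at r2c5. So r2c5=5.
Step 13. [r3c1∈{3}] only 3 remains possible at r3c1. So r3c1=3.
Step 14. [r6c2∈{6}] r6c2 is down to just 6. So r6c2=6.
Step 15. [r1c6∈{2}] r1c6 is down to just 2, so r1c6=2.
Step 16. [r2c6∈{6}] r2c6 has the single candidate 6. So r2c6=6.
Step 17. [r1c5∈{4}] only 4 remains possible at r1c5, so r1c5=4.
Step 18. [r5c2∈{4}] nothing but 4 survives at r5c2 ⇒ r5c2=4.
Step 19. [r6c1∈{2}] r6c1 has the single candidate 2, so r6c1=2.
Step 20. [r3c4∈{2}] r3c4 has the single candidate 2, so r3c4=2.

Answer: 1 5 6 3 4 2 / 4 3 2 1 5 6 / 3 1 5 2 6 4 / 6 2 4 5 3 1 / 5 4 1 6 2 3 / 2 6 3 4 1 5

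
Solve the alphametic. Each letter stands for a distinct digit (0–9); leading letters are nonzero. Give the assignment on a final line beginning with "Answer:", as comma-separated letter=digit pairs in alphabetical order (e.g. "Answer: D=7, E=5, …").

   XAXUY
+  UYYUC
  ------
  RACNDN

Step 1. [col 1: Y + C ≡ N (mod 10)] no forcing yet in column 1 (carry-in 0); N=7 is free and consistent — try it. So N=7.
Step 2. [R] the sum has 6 digits but both addends have 5; that extra leading digit R is the final carry, namely 1 ⇒ R=1.
Step 3. [col 1: Y + C ≡ N (mod 10)] C=5 is one option consistent with column 1 (Y + C ≡ N (mod 10), carry-in 0) — take it. So C=5.
Step 4. [col 1: Y + C ≡ N (mod 10)] column 1 reads Y+C+carry(0)=N with C=5, N=7; with digits 1,5,7 already taken and all letters distinct, the only value for Y is 2, so Y=2.
Step 5. [col 2: U + U ≡ D (mod 10)] D=8 is one option consistent with column 2 (U + U ≡ D (mod 10), carry-in 0) — take it ⇒ D=8.
Step 6. [col 2: U + U ≡ D (mod 10)] several values work for U in column 2 (U + U ≡ D (mod 10), carry-in 0); try U=9, so U=9.
Step 7. [col 3: X + Y ≡ N (mod 10)] in column 3 we have X+Y≡N with carry-in 1; given Y=2, N=7 and digits 1,2,5,7,8,9 already taken and all letters distinct, that pins X to 4 ⇒ X=4.
Step 8. [col 4: A + Y ≡ C (mod 10)] column 4 reads A+Y+carry(0)=C with Y=2, C=5; with digits 1,2,4,5,7,8,9 already taken and all letters distinct, the only value for A is 3 ⇒ A=3.

Answer: A=3, C=5, D=8, N=7, R=1, U=9, X=4, Y=2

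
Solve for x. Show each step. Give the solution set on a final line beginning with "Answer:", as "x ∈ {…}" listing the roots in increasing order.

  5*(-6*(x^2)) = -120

Step 1. [5*(-6*(x^2)) = -120] divide by the outer 5, so div: -6*(x^2) = -24.
Step 2. [-6*(x^2) = -24] LHS = -6·(…); ÷-6 both sides. So div: x^2 = 4.
Step 3. [x^2 = 4] √ both sides: 4 ≥ 0 gives two branches ⇒ sqrt: x = 2 or -2.

Answer: x ∈ {-2, 2}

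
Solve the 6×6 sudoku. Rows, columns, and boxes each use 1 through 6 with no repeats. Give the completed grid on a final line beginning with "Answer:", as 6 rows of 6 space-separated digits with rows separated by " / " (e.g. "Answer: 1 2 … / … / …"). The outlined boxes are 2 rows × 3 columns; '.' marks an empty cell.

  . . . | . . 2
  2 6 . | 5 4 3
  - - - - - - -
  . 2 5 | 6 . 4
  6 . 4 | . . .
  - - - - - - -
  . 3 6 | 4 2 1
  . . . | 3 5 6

Step 1. [r4c2∈{1}] r4c2's peers cover all but 1 ⇒ r4c2=1.
Step 2. [r1c4∈{1}] r1c4 is down to just 1. So r1c4=1.
Step 3. [r6c2∈{4}] r6c2's peers cover all but 4. So r6c2=4.
Step 4. [r3c1∈{3}] r3c1 has the single candidate 3 ⇒ r3c1=3.
Step 5. [r2c3∈{1}] r2c3 has the single candidate 1. So r2c3=1.
Step 6. [r5c1∈{5}] r5c1's peers cover all but 5. So r5c1=5.
Step 7. [r1c3∈{3}] only 3 remains possible at r1c3. So r1c3=3.
Step 8. [r1c2∈{5}] r1c2's peers cover all but 5, so r1c2=5.
Step 9. [r6c1∈{1}] r6c1 is down to just 1, so r6c1=1.
Step 10. [r3c5∈{1}] nothing but 1 survives at r3c5 ⇒ r3c5=1.
Step 11. [r4c6∈{5}] r4c6 has the single candidate 5, so r4c6=5.
Step 12. [r4c5∈{3}] r4c5's peers cover all but 3 ⇒ r4c5=3.
Step 13. [r1c1∈{4}] nothing but 4 survives at r1c1, so r1c1=4.
Step 14. [r6c3∈{2}] only 2 remains possible at r6c3 ⇒ r6c3=2.
Step 15. [r4c4∈{2}] only 2 remains possible at r4c4, so r4c4=2.
Step 16. [r1c5∈{6}] nothing but 6 survives at r1c5. So r1c5=6.

Answer: 4 5 3 1 6 2 / 2 6 1 5 4 3 / 3 2 5 6 1 4 / 6 1 4 2 3 5 / 5 3 6 4 2 1 / 1 4 2 3 5 6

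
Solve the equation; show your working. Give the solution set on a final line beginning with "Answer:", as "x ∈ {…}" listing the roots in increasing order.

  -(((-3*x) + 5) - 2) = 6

Step 1. [-(((-3*x) + 5) - 2) = 6] flip signs both sides ⇒ neg: ((-3*x) + 5) - 2 = -6.
Step 2. [((-3*x) + 5) - 2 = -6] the outer -2 inverts by adding 2. So sub: (-3*x) + 5 = -4.
Step 3. [(-3*x) + 5 = -4] the outer +5 inverts by subtracting 5 ⇒ sub: -3*x = -9.
Step 4. [-3*x = -9] divide by the outer -3 ⇒ div: x = 3.

Answer: x ∈ {3}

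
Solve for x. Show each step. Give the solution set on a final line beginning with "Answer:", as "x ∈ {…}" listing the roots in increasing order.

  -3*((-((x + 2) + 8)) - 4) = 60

Step 1. [-3*((-((x + 2) + 8)) - 4) = 60] LHS = -3·(…); ÷-3 both sides ⇒ div: (-((x + 2) + 8)) - 4 = -20.
Step 2. [(-((x + 2) + 8)) - 4 = -20] 4 comes off first (add 4) ⇒ sub: -((x + 2) + 8) = -16.
Step 3. [-((x + 2) + 8) = -16] flip signs both sides, so neg: (x + 2) + 8 = 16.
Step 4. [(x + 2) + 8 = 16] peel the +8: subtract 8 from each side. So sub: x + 2 = 8.
Step 5. [x + 2 = 8] +2 is outermost — subtract 2 both sides, so sub: x = 6.

Answer: x ∈ {6}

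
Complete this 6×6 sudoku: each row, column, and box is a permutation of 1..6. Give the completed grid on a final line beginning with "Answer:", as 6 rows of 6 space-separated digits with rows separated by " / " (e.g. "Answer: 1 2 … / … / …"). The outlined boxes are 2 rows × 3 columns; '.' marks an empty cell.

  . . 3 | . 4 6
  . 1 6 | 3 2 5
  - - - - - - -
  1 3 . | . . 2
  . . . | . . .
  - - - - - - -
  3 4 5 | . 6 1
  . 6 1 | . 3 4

Step 1. [r4c1∈{2,4,5,6}] in col 1, 6 fits only at r4c1, so r4c1=6.
Step 2. [r4c2∈{2,5}] 5 has one home in box 3: r4c2 ⇒ r4c2=5.
Step 3. [r6c4∈{2,5}] across row 6, 5 lands solely at r6c4 ⇒ r6c4=5.
Step 4. [r3c3∈{4}] nothing but 4 survives at r3c3 ⇒ r3c3=4.
Step 5. [r4c4∈{1,4}] row 4 places 4 nowhere but r4c4. So r4c4=4.
Step 6. [r1c2∈{2}] r1c2 is down to just 2, so r1c2=2.
Step 7. [r5c4∈{2}] r5c4's peers cover all but 2. So r5c4=2.
Step 8. [r6c1∈{2}] only 2 remains possible at r6c1. So r6c1=2.
Step 9. [r4c5∈{1}] r4c5 is down to just 1. So r4c5=1.
Step 10. [r1c1∈{5}] r1c1 has the single candidate 5, so r1c1=5.
Step 11. [r4c6∈{3}] r4c6 is down to just 3. So r4c6=3.
Step 12. [r3c4∈{6}] nothing but 6 survives at r3c4, so r3c4=6.
Step 13. [r1c4∈{1}] only 1 remains possible at r1c4, so r1c4=1.
Step 14. [r2c1∈{4}] r2c1 has the single candidate 4, so r2c1=4.
Step 15. [r4c3∈{2}] r4c3 has the single candidate 2, so r4c3=2.
Step 16. [r3c5∈{5}] nothing but 5 survives at r3c5, so r3c5=5.

Answer: 5 2 3 1 4 6 / 4 1 6 3 2 5 / 1 3 4 6 5 2 / 6 5 2 4 1 3 / 3 4 5 2 6 1 / 2 6 1 5 3 4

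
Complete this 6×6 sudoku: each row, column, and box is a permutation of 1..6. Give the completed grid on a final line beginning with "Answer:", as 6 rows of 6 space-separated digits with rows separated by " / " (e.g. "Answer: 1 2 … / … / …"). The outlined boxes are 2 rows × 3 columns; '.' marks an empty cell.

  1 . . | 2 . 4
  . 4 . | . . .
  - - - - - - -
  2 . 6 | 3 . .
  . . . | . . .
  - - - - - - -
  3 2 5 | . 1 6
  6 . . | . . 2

Step 1. [r2c6∈{1,3,5}] r2c6 is the only open cell in col 6 admitting 3 ⇒ r2c6=3.
Step 2. [r3c5∈{4,5}] across row 3, 4 lands solely at r3c5 ⇒ r3c5=4.
Step 3. [r2c1∈{5}] nothing but 5 survives at r2c1 ⇒ r2c1=5.
Step 4. [r6c2∈{1}] r6c2's peers cover all but 1 ⇒ r6c2=1.
Step 5. [r4c3∈{1,3,4}] 1 has one home in col 3: r4c3, so r4c3=1.
Step 6. [r4c6∈{5}] nothing but 5 survives at r4c6. So r4c6=5.
Step 7. [r2c5∈{6}] nothing but 6 survives at r2c5. So r2c5=6.
Step 8. [r6c4∈{4,5}] col 4 places 5 nowhere but r6c4 ⇒ r6c4=5.
Step 9. [r1c3∈{3}] r1c3's peers cover all but 3, so r1c3=3.
Step 10. [r1c5∈{5}] r1c5 is down to just 5, so r1c5=5.
Step 11. [r2c4∈{1}] r2c4 has the single candidate 1, so r2c4=1.
Step 12. [r5c4∈{4}] r5c4's peers cover all but 4, so r5c4=4.
Step 13. [r3c2∈{5}] r3c2 is down to just 5. So r3c2=5.
Step 14. [r6c5∈{3}] r6c5 is down to just 3. So r6c5=3.
Step 15. [r2c3∈{2}] r2c3 has the single candidate 2. So r2c3=2.
Step 16. [r1c2∈{6}] r1c2 has the single candidate 6. So r1c2=6.
Step 17. [r4c5∈{2}] r4c5's peers cover all but 2, so r4c5=2.
Step 18. [r4c2∈{3}] r4c2's peers cover all but 3 ⇒ r4c2=3.
Step 19. [r6c3∈{4}] r6c3 is down to just 4. So r6c3=4.
Step 20. [r3c6∈{1}] r3c6's peers cover all but 1. So r3c6=1.
Step 21. [r4c1∈{4}] r4c1's peers cover all but 4 ⇒ r4c1=4.
Step 22. [r4c4∈{6}] r4c4 is down to just 6. So r4c4=6.

Answer: 1 6 3 2 5 4 / 5 4 2 1 6 3 / 2 5 6 3 4 1 / 4 3 1 6 2 5 / 3 2 5 4 1 6 / 6 1 4 5 3 2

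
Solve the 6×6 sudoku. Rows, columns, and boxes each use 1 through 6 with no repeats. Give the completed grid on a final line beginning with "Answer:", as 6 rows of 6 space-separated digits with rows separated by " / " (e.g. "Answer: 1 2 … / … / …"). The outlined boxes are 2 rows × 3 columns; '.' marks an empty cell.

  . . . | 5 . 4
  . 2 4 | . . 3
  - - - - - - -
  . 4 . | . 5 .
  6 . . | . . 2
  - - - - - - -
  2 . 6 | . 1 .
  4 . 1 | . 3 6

Step 1. [r1c3∈{3}] nothing but 3 survives at r1c3, so r1c3=3.
Step 2. [r2c4∈{1,6}] across box 2, 1 lands solely at r2c4, so r2c4=1.
Step 3. [r4c2∈{1,3,5}] row 4 places 1 nowhere but r4c2 ⇒ r4c2=1.
Step 4. [r4c4∈{3,4}] 3 has one home in row 4: r4c4. So r4c4=3.
Step 5. [r5c2∈{3,5}] across row 5, 3 lands solely at r5c2. So r5c2=3.
Step 6. [r1c5∈{2,6}] in row 1, 2 fits only at r1c5. So r1c5=2.
Step 7. [r3c3∈{2}] nothing but 2 survives at r3c3, so r3c3=2.
Step 8. [r1c2∈{6}] r1c2 has the single candidate 6. So r1c2=6.
Step 9. [r5c4∈{4}] nothing but 4 survives at r5c4, so r5c4=4.
Step 10. [r6c2∈{5}] only 5 remains possible at r6c2 ⇒ r6c2=5.
Step 11. [r3c4∈{6}] nothing but 6 survives at r3c4, so r3c4=6.
Step 12. [r4c3∈{5}] r4c3's peers cover all but 5. So r4c3=5.
Step 13. [r3c1∈{3}] only 3 remains possible at r3c1, so r3c1=3.
Step 14. [r3c6∈{1}] nothing but 1 survives at r3c6, so r3c6=1.
Step 15. [r2c5∈{6}] r2c5 has the single candidate 6, so r2c5=6.
Step 16. [r2c1∈{5}] r2c1 has the single candidate 5. So r2c1=5.
Step 17. [r6c4∈{2}] r6c4's peers cover all but 2, so r6c4=2.
Step 18. [r5c6∈{5}] r5c6 is down to just 5 ⇒ r5c6=5.
Step 19. [r4c5∈{4}] r4c5 is down to just 4. So r4c5=4.
Step 20. [r1c1∈{1}] r1c1's peers cover all but 1. So r1c1=1.

Answer: 1 6 3 5 2 4 / 5 2 4 1 6 3 / 3 4 2 6 5 1 / 6 1 5 3 4 2 / 2 3 6 4 1 5 / 4 5 1 2 3 6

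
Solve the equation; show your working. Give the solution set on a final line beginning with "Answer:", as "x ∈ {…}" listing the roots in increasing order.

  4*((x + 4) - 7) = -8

Step 1. [4*((x + 4) - 7) = -8] leading coefficient 4: divide by 4. So div: (x + 4) - 7 = -2.
Step 2. [(x + 4) - 7 = -2] the outer -7 inverts by adding 7. So sub: x + 4 = 5.
Step 3. [x + 4 = 5] the outer +4 inverts by subtracting 4, so sub: x = 1.

Answer: x ∈ {1}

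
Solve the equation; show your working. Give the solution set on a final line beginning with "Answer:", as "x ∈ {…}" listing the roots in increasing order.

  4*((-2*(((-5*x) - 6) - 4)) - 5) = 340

Step 1. [4*((-2*(((-5*x) - 6) - 4)) - 5) = 340] LHS = 4·(…); ÷4 both sides. So div: (-2*(((-5*x) - 6) - 4)) - 5 = 85.
Step 2. [(-2*(((-5*x) - 6) - 4)) - 5 = 85] add 5: x sits inside (… - 5) ⇒ sub: -2*(((-5*x) - 6) - 4) = 90.
Step 3. [-2*(((-5*x) - 6) - 4) = 90] -2 out front; divide by -2, so div: ((-5*x) - 6) - 4 = -45.
Step 4. [((-5*x) - 6) - 4 = -45] peel the -4: add 4 from each side ⇒ sub: (-5*x) - 6 = -41.
Step 5. [(-5*x) - 6 = -41] 6 comes off first (add 6). So sub: -5*x = -35.
Step 6. [-5*x = -35] LHS = -5·(…); ÷-5 both sides, so div: x = 7.

Answer: x ∈ {7}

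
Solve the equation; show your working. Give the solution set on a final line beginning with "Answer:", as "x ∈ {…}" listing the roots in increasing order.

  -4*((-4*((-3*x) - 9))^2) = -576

Step 1. [-4*((-4*((-3*x) - 9))^2) = -576] LHS = -4·(…); ÷-4 both sides, so div: (-4*((-3*x) - 9))^2 = 144.
Step 2. [(-4*((-3*x) - 9))^2 = 144] 144 ≥ 0, LHS is (·)² — take ±√. So sqrt: -4*((-3*x) - 9) = 12 or -12.
Step 3. [-4*((-3*x) - 9) = 12 or -12] LHS = -4·(…); ÷-4 both sides, so div: (-3*x) - 9 = -3 or 3.
Step 4. [(-3*x) - 9 = -3 or 3] -9 is outermost — add 9 both sides, so sub: -3*x = 6 or 12.
Step 5. [-3*x = 6 or 12] divide by the outer -3. So div: x = -2 or -4.

Answer: x ∈ {-4, -2}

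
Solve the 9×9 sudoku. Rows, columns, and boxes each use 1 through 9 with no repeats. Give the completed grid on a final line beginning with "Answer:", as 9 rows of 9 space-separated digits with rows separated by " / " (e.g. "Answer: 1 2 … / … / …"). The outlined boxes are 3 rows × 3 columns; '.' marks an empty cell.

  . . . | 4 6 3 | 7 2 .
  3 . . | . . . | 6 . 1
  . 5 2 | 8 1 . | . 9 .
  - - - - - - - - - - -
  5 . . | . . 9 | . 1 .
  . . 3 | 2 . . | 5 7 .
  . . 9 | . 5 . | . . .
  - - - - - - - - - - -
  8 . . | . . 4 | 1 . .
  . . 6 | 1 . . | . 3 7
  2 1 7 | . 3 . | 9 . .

Step 1. [r8c6∈{2,5,8}] in row 8, 5 fits only at r8c6, so r8c6=5.
Step 2. [r9c4∈{6}] r9c4's peers cover all but 6. So r9c4=6.
Step 3. [r3c6∈{7}] r3c6 is down to just 7 ⇒ r3c6=7.
Step 4. [r6c1∈{1,4,6,7}] in col 1, 7 fits only at r6c1 ⇒ r6c1=7.
Step 5. [r9c6∈{8}] r9c6 has the single candidate 8 ⇒ r9c6=8.
Step 6. [r1c9∈{5,8}] across row 1, 5 lands solely at r1c9 ⇒ r1c9=5.
Step 7. [r9c9∈{4}] r9c9's peers cover all but 4 ⇒ r9c9=4.
Step 8. [r2c8∈{4,8}] in box 3, 8 fits only at r2c8. So r2c8=8.
Step 9. [r3c7∈{3,4}] across box 3, 4 lands solely at r3c7. So r3c7=4.
Step 10. [r5c1∈{1,4,6}] 1 has one home in box 4: r5c1. So r5c1=1.
Step 11. [r5c6∈{6}] r5c6 has the single candidate 6. So r5c6=6.
Step 12. [r8c7∈{2,8}] r8c7 is the only open cell in row 8 admitting 8. So r8c7=8.
Step 13. [r7c9∈{2,6}] r7c9 is the only open cell in box 9 admitting 2 ⇒ r7c9=2.
Step 14. [r1c1∈{9}] r1c1 has the single candidate 9. So r1c1=9.
Step 15. [r1c2∈{8}] r1c2 has the single candidate 8, so r1c2=8.
Step 16. [r5c2∈{4}] nothing but 4 survives at r5c2 ⇒ r5c2=4.
Step 17. [r6c9∈{3,6,8}] row 6 places 8 nowhere but r6c9, so r6c9=8.
Step 18. [r4c9∈{3,6}] r4c9 is the only open cell in col 9 admitting 6, so r4c9=6.
Step 19. [r4c2∈{2}] nothing but 2 survives at r4c2 ⇒ r4c2=2.
Step 20. [r4c7∈{3}] r4c7 is down to just 3, so r4c7=3.
Step 21. [r4c5∈{4,7,8}] r4c5 is the only open cell in row 4 admitting 4, so r4c5=4.
Step 22. [r8c2∈{9}] r8c2 is down to just 9 ⇒ r8c2=9.
Step 23. [r7c5∈{7,9}] in col 5, 7 fits only at r7c5. So r7c5=7.
Step 24. [r2c5∈{2,9}] r2c5 is the only open cell in col 5 admitting 9. So r2c5=9.
Step 25. [r9c8∈{5}] r9c8 has the single candidate 5, so r9c8=5.
Step 26. [r7c4∈{9}] nothing but 9 survives at r7c4, so r7c4=9.
Step 27. [r8c5∈{2}] r8c5's peers cover all but 2, so r8c5=2.
Step 28. [r8c1∈{4}] r8c1's peers cover all but 4 ⇒ r8c1=4.
Step 29. [r6c6∈{1}] r6c6 is down to just 1, so r6c6=1.
Step 30. [r7c2∈{3}] only 3 remains possible at r7c2 ⇒ r7c2=3.
Step 31. [r2c2∈{7}] r2c2 is down to just 7, so r2c2=7.
Step 32. [r4c3∈{8}] nothing but 8 survives at r4c3 ⇒ r4c3=8.
Step 33. [r4c4∈{7}] only 7 remains possible at r4c4. So r4c4=7.
Step 34. [r2c6∈{2}] r2c6's peers cover all but 2. So r2c6=2.
Step 35. [r2c3∈{4}] r2c3 is down to just 4, so r2c3=4.
Step 36. [r5c9∈{9}] r5c9 has the single candidate 9. So r5c9=9.
Step 37. [r5c5∈{8}] r5c5's peers cover all but 8 ⇒ r5c5=8.
Step 38. [r3c1∈{6}] r3c1 has the single candidate 6. So r3c1=6.
Step 39. [r6c8∈{4}] only 4 remains possible at r6c8 ⇒ r6c8=4.
Step 40. [r3c9∈{3}] r3c9 is down to just 3 ⇒ r3c9=3.
Step 41. [r6c4∈{3}] only 3 remains possible at r6c4 ⇒ r6c4=3.
Step 42. [r6c7∈{2}] only 2 remains possible at r6c7. So r6c7=2.
Step 43. [r7c3∈{5}] only 5 remains possible at r7c3. So r7c3=5.
Step 44. [r1c3∈{1}] r1c3 is down to just 1 ⇒ r1c3=1.
Step 45. [r2c4∈{5}] nothing but 5 survives at r2c4, so r2c4=5.
Step 46. [r7c8∈{6}] nothing but 6 survives at r7c8, so r7c8=6.
Step 47. [r6c2∈{6}] only 6 remains possible at r6c2 ⇒ r6c2=6.

Answer: 9 8 1 4 6 3 7 2 5 / 3 7 4 5 9 2 6 8 1 / 6 5 2 8 1 7 4 9 3 / 5 2 8 7 4 9 3 1 6 / 1 4 3 2 8 6 5 7 9 / 7 6 9 3 5 1 2 4 8 / 8 3 5 9 7 4 1 6 2 / 4 9 6 1 2 5 8 3 7 / 2 1 7 6 3 8 9 5 4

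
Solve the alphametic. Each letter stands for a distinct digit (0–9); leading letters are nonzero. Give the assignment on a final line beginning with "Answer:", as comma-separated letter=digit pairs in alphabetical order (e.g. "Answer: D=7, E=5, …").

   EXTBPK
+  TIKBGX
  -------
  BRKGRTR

Step 1. [col 1: K + X ≡ R (mod 10)] column 1 (K + X ≡ R (mod 10), carry-in 0) doesn't pin K yet; pick K=9 and continue, so K=9.
Step 2. [B] B is the leading digit of a 7-digit sum of two 6-digit numbers; the final carry is exactly 1 ⇒ B=1.
Step 3. [col 1: K + X ≡ R (mod 10)] R=2 is one option consistent with column 1 (K + X ≡ R (mod 10), carry-in 0) — take it. So R=2.
Step 4. [col 1: K + X ≡ R (mod 10)] in column 1 we have K+X≡R with carry-in 0; given K=9, R=2 and digits 1,2,9 already taken and all letters distinct, that pins X to 3, so X=3.
Step 5. [col 2: P + G ≡ T (mod 10)] several values work for T in column 2 (P + G ≡ T (mod 10), carry-in 1); try T=8. So T=8.
Step 6. [col 2: P + G ≡ T (mod 10)] column 2 (P + G ≡ T (mod 10), carry-in 1) doesn't pin P yet; pick P=0 and continue ⇒ P=0.
Step 7. [col 2: P + G ≡ T (mod 10)] in column 2 we have P+G≡T with carry-in 1; given P=0, T=8 and digits 0,1,2,3,8,9 already taken and all letters distinct, that pins G to 7. So G=7.
Step 8. [col 5: X + I ≡ K (mod 10)] column 5: given X=3, K=9, carry-in 1, and digits 0,1,2,3,7,8,9 already taken and all letters distinct, X+I≡K (mod 10) forces I=5 ⇒ I=5.
Step 9. [col 6: E + T ≡ R (mod 10)] from column 6 (T=8, R=2, carry-in 0, digits 0,1,2,3,5,7,8,9 already taken and all letters distinct): E must equal 4 ⇒ E=4.

Answer: B=1, E=4, G=7, I=5, K=9, P=0, R=2, T=8, X=3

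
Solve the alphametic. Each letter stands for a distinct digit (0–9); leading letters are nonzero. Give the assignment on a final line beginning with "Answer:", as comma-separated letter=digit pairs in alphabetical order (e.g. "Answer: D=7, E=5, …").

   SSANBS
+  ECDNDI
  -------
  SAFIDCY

Step 1. [col 1: S + I ≡ Y (mod 10)] I=3 is one option consistent with column 1 (S + I ≡ Y (mod 10), carry-in 0) — take it, so I=3.
Step 2. [col 1: S + I ≡ Y (mod 10)] Y=4 is one option consistent with column 1 (S + I ≡ Y (mod 10), carry-in 0) — take it, so Y=4.
Step 3. [col 1: S + I ≡ Y (mod 10)] column 1 reads S+I+carry(0)=Y with I=3, Y=4; with digits 3,4 already taken and all letters distinct, the only value for S is 1, so S=1.
Step 4. [col 2: B + D ≡ C (mod 10)] no forcing yet in column 2 (carry-in 0); D=2 is free and consistent — try it. So D=2.
Step 5. [col 2: B + D ≡ C (mod 10)] B=5 is one option consistent with column 2 (B + D ≡ C (mod 10), carry-in 0) — take it. So B=5.
Step 6. [col 2: B + D ≡ C (mod 10)] from column 2 (B=5, D=2, carry-in 0, digits 1,2,3,4,5 already taken and all letters distinct): C must equal 7 ⇒ C=7.
Step 7. [col 3: N + N ≡ D (mod 10)] column 3: given D=2, carry-in 0, and digits 1,2,3,4,5,7 already taken and all letters distinct, N+N≡D (mod 10) forces N=6, so N=6.
Step 8. [col 4: A + D ≡ I (mod 10)] column 4: given D=2, I=3, carry-in 1, and digits 1,2,3,4,5,6,7 already taken and all letters distinct, A+D≡I (mod 10) forces A=0 ⇒ A=0.
Step 9. [col 5: S + C ≡ F (mod 10)] column 5 reads S+C+carry(0)=F with S=1, C=7; with digits 0,1,2,3,4,5,6,7 already taken and all letters distinct, the only value for F is 8 ⇒ F=8.
Step 10. [col 6: S + E ≡ A (mod 10)] column 6 reads S+E+carry(0)=A with S=1, A=0; with digits 0,1,2,3,4,5,6,7,8 already taken and all letters distinct, the only value for E is 9 ⇒ E=9.

Answer: A=0, B=5, C=7, D=2, E=9, F=8, I=3, N=6, S=1, Y=4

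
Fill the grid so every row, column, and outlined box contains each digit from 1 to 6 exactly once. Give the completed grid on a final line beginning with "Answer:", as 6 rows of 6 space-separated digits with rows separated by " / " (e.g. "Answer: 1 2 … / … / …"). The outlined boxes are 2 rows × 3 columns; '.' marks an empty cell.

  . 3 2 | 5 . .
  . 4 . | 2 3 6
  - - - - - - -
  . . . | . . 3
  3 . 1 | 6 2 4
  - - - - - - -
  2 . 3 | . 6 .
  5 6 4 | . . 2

Step 1. [r6c5∈{1}] only 1 remains possible at r6c5 ⇒ r6c5=1.
Step 2. [r4c2∈{5}] only 5 remains possible at r4c2, so r4c2=5.
Step 3. [r1c1∈{1,6}] row 1 places 6 nowhere but r1c1 ⇒ r1c1=6.
Step 4. [r3c1∈{4}] r3c1 is down to just 4, so r3c1=4.
Step 5. [r5c4∈{4}] r5c4's peers cover all but 4. So r5c4=4.
Step 6. [r2c1∈{1}] r2c1 is down to just 1. So r2c1=1.
Step 7. [r5c6∈{5}] nothing but 5 survives at r5c6. So r5c6=5.
Step 8. [r3c3∈{6}] r3c3 has the single candidate 6 ⇒ r3c3=6.
Step 9. [r1c6∈{1}] r1c6's peers cover all but 1 ⇒ r1c6=1.
Step 10. [r2c3∈{5}] nothing but 5 survives at r2c3 ⇒ r2c3=5.
Step 11. [r3c2∈{2}] nothing but 2 survives at r3c2. So r3c2=2.
Step 12. [r3c5∈{5}] r3c5 is down to just 5 ⇒ r3c5=5.
Step 13. [r1c5∈{4}] r1c5 has the single candidate 4, so r1c5=4.
Step 14. [r5c2∈{1}] nothing but 1 survives at r5c2. So r5c2=1.
Step 15. [r3c4∈{1}] r3c4 is down to just 1. So r3c4=1.
Step 16. [r6c4∈{3}] r6c4 has the single candidate 3 ⇒ r6c4=3.

Answer: 6 3 2 5 4 1 / 1 4 5 2 3 6 / 4 2 6 1 5 3 / 3 5 1 6 2 4 / 2 1 3 4 6 5 / 5 6 4 3 1 2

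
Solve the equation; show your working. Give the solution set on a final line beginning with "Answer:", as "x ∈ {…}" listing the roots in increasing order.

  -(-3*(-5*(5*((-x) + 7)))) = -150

Step 1. [-(-3*(-5*(5*((-x) + 7)))) = -150] LHS negated; negate both sides. So neg: -3*(-5*(5*((-x) + 7))) = 150.
Step 2. [-3*(-5*(5*((-x) + 7))) = 150] -3 out front; divide by -3. So div: -5*(5*((-x) + 7)) = -50.
Step 3. [-5*(5*((-x) + 7)) = -50] -5 out front; divide by -5, so div: 5*((-x) + 7) = 10.
Step 4. [5*((-x) + 7) = 10] 5·(inner) — divide through by 5. So div: (-x) + 7 = 2.
Step 5. [(-x) + 7 = 2] peel the +7: subtract 7 from each side. So sub: -x = -5.
Step 6. [-x = -5] LHS negated; negate both sides, so neg: x = 5.

Answer: x ∈ {5}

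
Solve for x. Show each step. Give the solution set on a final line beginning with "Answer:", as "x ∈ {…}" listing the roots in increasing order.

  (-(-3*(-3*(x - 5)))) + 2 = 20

Step 1. [(-(-3*(-3*(x - 5)))) + 2 = 20] the outer +2 inverts by subtracting 2, so sub: -(-3*(-3*(x - 5))) = 18.
Step 2. [-(-3*(-3*(x - 5))) = 18] LHS negated; negate both sides. So neg: -3*(-3*(x - 5)) = -18.
Step 3. [-3*(-3*(x - 5)) = -18] leading coefficient -3: divide by -3, so div: -3*(x - 5) = 6.
Step 4. [-3*(x - 5) = 6] divide by the outer -3, so div: x - 5 = -2.
Step 5. [x - 5 = -2] 5 comes off first (add 5) ⇒ sub: x = 3.

Answer: x ∈ {3}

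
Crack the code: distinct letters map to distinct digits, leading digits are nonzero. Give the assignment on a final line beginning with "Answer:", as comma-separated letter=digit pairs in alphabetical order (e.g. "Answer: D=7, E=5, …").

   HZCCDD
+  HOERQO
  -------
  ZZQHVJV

Step 1. [col 1: D + O ≡ V (mod 10)] D=7 is one option consistent with column 1 (D + O ≡ V (mod 10), carry-in 0) — take it ⇒ D=7.
Step 2. [col 1: D + O ≡ V (mod 10)] column 1 (D + O ≡ V (mod 10), carry-in 0) doesn't pin V yet; pick V=6 and continue, so V=6.
Step 3. [Z] adding two 6-digit numbers gives at most 6+1 digits, and here it does — Z is that final carry and must be 1 ⇒ Z=1.
Step 4. [col 1: D + O ≡ V (mod 10)] column 1: given D=7, V=6, carry-in 0, and digits 1,6,7 already taken and all letters distinct, D+O≡V (mod 10) forces O=9, so O=9.
Step 5. [col 2: D + Q ≡ J (mod 10)] Q=0 is one option consistent with column 2 (D + Q ≡ J (mod 10), carry-in 1) — take it. So Q=0.
Step 6. [col 2: D + Q ≡ J (mod 10)] column 2 reads D+Q+carry(1)=J with D=7, Q=0; with digits 0,1,6,7,9 already taken and all letters distinct, the only value for J is 8 ⇒ J=8.
Step 7. [col 3: C + R ≡ V (mod 10)] several values work for C in column 3 (C + R ≡ V (mod 10), carry-in 0); try C=2 ⇒ C=2.
Step 8. [col 3: C + R ≡ V (mod 10)] column 3: given C=2, V=6, carry-in 0, and digits 0,1,2,6,7,8,9 already taken and all letters distinct, C+R≡V (mod 10) forces R=4 ⇒ R=4.
Step 9. [col 4: C + E ≡ H (mod 10)] in column 4 we have C+E≡H with carry-in 0; given C=2 and digits 0,1,2,4,6,7,8,9 already taken and all letters distinct, that pins E to 3, so E=3.
Step 10. [col 4: C + E ≡ H (mod 10)] column 4 reads C+E+carry(0)=H with C=2, E=3; with digits 0,1,2,3,4,6,7,8,9 already taken and all letters distinct, the only value for H is 5, so H=5.

Answer: C=2, D=7, E=3, H=5, J=8, O=9, Q=0, R=4, V=6, Z=1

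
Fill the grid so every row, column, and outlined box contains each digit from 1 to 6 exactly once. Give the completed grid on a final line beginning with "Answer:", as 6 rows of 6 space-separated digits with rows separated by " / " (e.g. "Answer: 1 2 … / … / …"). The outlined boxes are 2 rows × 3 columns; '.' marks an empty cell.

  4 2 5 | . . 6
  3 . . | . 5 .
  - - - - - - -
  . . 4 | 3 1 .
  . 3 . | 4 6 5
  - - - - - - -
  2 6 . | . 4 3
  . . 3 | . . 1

Step 1. [r6c1∈{5}] r6c1 has the single candidate 5. So r6c1=5.
Step 2. [r5c3∈{1}] r5c3's peers cover all but 1 ⇒ r5c3=1.
Step 3. [r1c4∈{1}] r1c4 has the single candidate 1, so r1c4=1.
Step 4. [r2c4∈{2}] r2c4 has the single candidate 2 ⇒ r2c4=2.
Step 5. [r4c3∈{2}] only 2 remains possible at r4c3, so r4c3=2.
Step 6. [r1c5∈{3}] only 3 remains possible at r1c5, so r1c5=3.
Step 7. [r6c4∈{6}] nothing but 6 survives at r6c4. So r6c4=6.
Step 8. [r3c2∈{5}] only 5 remains possible at r3c2 ⇒ r3c2=5.
Step 9. [r5c4∈{5}] r5c4 has the single candidate 5. So r5c4=5.
Step 10. [r2c2∈{1}] only 1 remains possible at r2c2, so r2c2=1.
Step 11. [r3c1∈{6}] r3c1 has the single candidate 6 ⇒ r3c1=6.
Step 12. [r6c2∈{4}] r6c2's peers cover all but 4. So r6c2=4.
Step 13. [r2c3∈{6}] r2c3's peers cover all but 6 ⇒ r2c3=6.
Step 14. [r3c6∈{2}] only 2 remains possible at r3c6, so r3c6=2.
Step 15. [r2c6∈{4}] r2c6 has the single candidate 4. So r2c6=4.
Step 16. [r6c5∈{2}] r6c5 is down to just 2. So r6c5=2.
Step 17. [r4c1∈{1}] r4c1 is down to just 1. So r4c1=1.

Answer: 4 2 5 1 3 6 / 3 1 6 2 5 4 / 6 5 4 3 1 2 / 1 3 2 4 6 5 / 2 6 1 5 4 3 / 5 4 3 6 2 1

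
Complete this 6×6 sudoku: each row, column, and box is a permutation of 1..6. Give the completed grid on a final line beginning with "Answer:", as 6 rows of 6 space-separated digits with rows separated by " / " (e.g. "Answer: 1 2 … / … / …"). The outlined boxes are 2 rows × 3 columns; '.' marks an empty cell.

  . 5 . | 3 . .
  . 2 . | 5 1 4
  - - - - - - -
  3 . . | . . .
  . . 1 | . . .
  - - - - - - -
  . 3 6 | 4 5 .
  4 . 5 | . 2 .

Step 1. [r1c5∈{6}] r1c5's peers cover all but 6 ⇒ r1c5=6.
Step 2. [r3c6∈{1,2,5,6}] 5 has one home in row 3: r3c6 ⇒ r3c6=5.
Step 3. [r6c6∈{1,3,6}] across row 6, 3 lands solely at r6c6, so r6c6=3.
Step 4. [r4c6∈{2,6}] col 6 places 6 nowhere but r4c6, so r4c6=6.
Step 5. [r3c3∈{2,4}] across col 3, 2 lands solely at r3c3, so r3c3=2.
Step 6. [r4c2∈{4}] r4c2 has the single candidate 4 ⇒ r4c2=4.
Step 7. [r6c2∈{1}] r6c2 is down to just 1. So r6c2=1.
Step 8. [r6c4∈{6}] only 6 remains possible at r6c4. So r6c4=6.
Step 9. [r4c4∈{2}] nothing but 2 survives at r4c4. So r4c4=2.
Step 10. [r4c5∈{3}] only 3 remains possible at r4c5, so r4c5=3.
Step 11. [r2c1∈{6}] r2c1's peers cover all but 6 ⇒ r2c1=6.
Step 12. [r5c6∈{1}] r5c6's peers cover all but 1 ⇒ r5c6=1.
Step 13. [r4c1∈{5}] nothing but 5 survives at r4c1. So r4c1=5.
Step 14. [r2c3∈{3}] only 3 remains possible at r2c3 ⇒ r2c3=3.
Step 15. [r1c6∈{2}] r1c6's peers cover all but 2, so r1c6=2.
Step 16. [r3c4∈{1}] nothing but 1 survives at r3c4 ⇒ r3c4=1.
Step 17. [r1c1∈{1}] r1c1 has the single candidate 1 ⇒ r1c1=1.
Step 18. [r3c2∈{6}] r3c2 has the single candidate 6 ⇒ r3c2=6.
Step 19. [r1c3∈{4}] r1c3 has the single candidate 4. So r1c3=4.
Step 20. [r3c5∈{4}] r3c5 is down to just 4 ⇒ r3c5=4.
Step 21. [r5c1∈{2}] nothing but 2 survives at r5c1, so r5c1=2.

Answer: 1 5 4 3 6 2 / 6 2 3 5 1 4 / 3 6 2 1 4 5 / 5 4 1 2 3 6 / 2 3 6 4 5 1 / 4 1 5 6 2 3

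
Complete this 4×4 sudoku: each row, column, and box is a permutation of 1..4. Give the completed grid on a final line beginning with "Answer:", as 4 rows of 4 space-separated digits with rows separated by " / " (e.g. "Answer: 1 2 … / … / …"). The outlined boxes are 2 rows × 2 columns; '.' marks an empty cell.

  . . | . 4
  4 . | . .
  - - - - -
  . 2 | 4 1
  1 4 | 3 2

Step 1. [r2c3∈{1,2}] in row 2, 2 fits only at r2c3, so r2c3=2.
Step 2. [r2c2∈{1,3}] 1 has one home in row 2: r2c2, so r2c2=1.
Step 3. [r3c1∈{3}] r3c1's peers cover all but 3, so r3c1=3.
Step 4. [r1c2∈{3}] r1c2's peers cover all but 3. So r1c2=3.
Step 5. [r1c3∈{1}] r1c3 is down to just 1 ⇒ r1c3=1.
Step 6. [r1c1∈{2}] nothing but 2 survives at r1c1. So r1c1=2.
Step 7. [r2c4∈{3}] r2c4's peers cover all but 3 ⇒ r2c4=3.

Answer: 2 3 1 4 / 4 1 2 3 / 3 2 4 1 / 1 4 3 2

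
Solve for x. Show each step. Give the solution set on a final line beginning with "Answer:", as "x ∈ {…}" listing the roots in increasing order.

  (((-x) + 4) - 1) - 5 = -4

Step 1. [(((-x) + 4) - 1) - 5 = -4] add 5: x sits inside (… - 5), so sub: ((-x) + 4) - 1 = 1.
Step 2. [((-x) + 4) - 1 = 1] -1 is outermost — add 1 both sides, so sub: (-x) + 4 = 2.
Step 3. [(-x) + 4 = 2] the outer +4 inverts by subtracting 4 ⇒ sub: -x = -2.
Step 4. [-x = -2] flip signs both sides ⇒ neg: x = 2.

Answer: x ∈ {2}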